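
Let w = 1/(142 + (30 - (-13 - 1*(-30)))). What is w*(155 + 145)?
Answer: 60/31 ≈ 1.9355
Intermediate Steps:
w = 1/155 (w = 1/(142 + (30 - (-13 + 30))) = 1/(142 + (30 - 1*17)) = 1/(142 + (30 - 17)) = 1/(142 + 13) = 1/155 ≈ 0.0064516)
w*(155 + 145) = (155 + 145)/155 = (1/155)*300 = 60/31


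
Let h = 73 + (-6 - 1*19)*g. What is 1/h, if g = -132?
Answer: 1/3373 ≈ 0.00029647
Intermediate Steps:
h = 3373 (h = 73 + (-6 - 1*19)*(-132) = 73 + (-6 - 19)*(-132) = 73 - 25*(-132) = 73 + 3300 = 3373)
1/h = 1/3373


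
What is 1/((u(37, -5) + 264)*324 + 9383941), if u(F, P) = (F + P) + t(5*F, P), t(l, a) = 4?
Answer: 1/9481141 ≈ 1.0547e-7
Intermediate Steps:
u(F, P) = 4 + F + P (u(F, P) = (F + P) + 4 = 4 + F + P)
1/((u(37, -5) + 264)*324 + 9383941) = 1/(((4 + 37 - 5) + 264)*324 + 9383941) = 1/((36 + 264)*324 + 9383941) = 1/(300*324 + 9383941) = 1/(97200 + 9383941) = 1/9481141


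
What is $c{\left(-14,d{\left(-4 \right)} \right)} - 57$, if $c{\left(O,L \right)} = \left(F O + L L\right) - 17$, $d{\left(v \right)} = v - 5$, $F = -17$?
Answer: $245$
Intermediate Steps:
$d{\left(v \right)} = -5 + v$ ($d{\left(v \right)} = v - 5 = -5 + v$)
$c{\left(O,L \right)} = -17 + L^{2} - 17 O$ ($c{\left(O,L \right)} = \left(- 17 O + L L\right) - 17 = \left(- 17 O + L^{2}\right) - 17 = \left(L^{2} - 17 O\right) - 17 = -17 + L^{2} - 17 O$)
$c{\left(-14,d{\left(-4 \right)} \right)} - 57 = \left(-17 + \left(-5 - 4\right)^{2} - -238\right) - 57 = \left(-17 + \left(-9\right)^{2} + 238\right) - 57 = \left(-17 + 81 + 238\right) - 57 = 302 - 57 = 245$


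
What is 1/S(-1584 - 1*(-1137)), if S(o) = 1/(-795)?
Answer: -795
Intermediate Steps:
S(o) = -1/795
1/S(-1584 - 1*(-1137)) = 1/(-1/795) = -795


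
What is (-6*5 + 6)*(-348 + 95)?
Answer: 6072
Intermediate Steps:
(-6*5 + 6)*(-348 + 95) = (-30 + 6)*(-253) = -24*(-253) = 6072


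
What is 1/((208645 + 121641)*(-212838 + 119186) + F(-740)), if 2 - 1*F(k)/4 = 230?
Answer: -1/30931945384 ≈ -3.2329e-11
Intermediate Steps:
F(k) = -912 (F(k) = 8 - 4*230 = 8 - 920 = -912)
1/((208645 + 121641)*(-212838 + 119186) + F(-740)) = 1/((208645 + 121641)*(-212838 + 119186) - 912) = 1/(330286*(-93652) - 912) = 1/(-30931944472 - 912) = 1/(-30931945384) = -1/30931945384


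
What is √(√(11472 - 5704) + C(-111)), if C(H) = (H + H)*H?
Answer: √(24642 + 2*√1442) ≈ 157.22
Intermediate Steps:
C(H) = 2*H² (C(H) = (2*H)*H = 2*H²)
√(√(11472 - 5704) + C(-111)) = √(√(11472 - 5704) + 2*(-111)²) = √(√5768 + 2*12321) = √(2*√1442 + 24642) = √(24642 + 2*√1442)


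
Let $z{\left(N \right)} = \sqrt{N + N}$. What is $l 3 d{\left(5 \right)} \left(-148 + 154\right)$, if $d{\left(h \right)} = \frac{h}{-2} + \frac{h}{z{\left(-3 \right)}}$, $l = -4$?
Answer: $180 + 60 i \sqrt{6} \approx 180.0 + 146.97 i$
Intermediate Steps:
$z{\left(N \right)} = \sqrt{2} \sqrt{N}$ ($z{\left(N \right)} = \sqrt{2 N} = \sqrt{2} \sqrt{N}$)
$d{\left(h \right)} = - \frac{h}{2} - \frac{i h \sqrt{6}}{6}$ ($d{\left(h \right)} = \frac{h}{-2} + \frac{h}{\sqrt{2} \sqrt{-3}} = h \left(- \frac{1}{2}\right) + \frac{h}{\sqrt{2} i \sqrt{3}} = - \frac{h}{2} + \frac{h}{i \sqrt{6}} = - \frac{h}{2} + h \left(- \frac{i \sqrt{6}}{6}\right) = - \frac{h}{2} - \frac{i h \sqrt{6}}{6}$)
$l 3 d{\left(5 \right)} \left(-148 + 154\right) = \left(-4\right) 3 \cdot \frac{1}{6} \cdot 5 \left(-3 - i \sqrt{6}\right) \left(-148 + 154\right) = - 12 \left(- \frac{5}{2} - \frac{5 i \sqrt{6}}{6}\right) 6 = \left(30 + 10 i \sqrt{6}\right) 6 = 180 + 60 i \sqrt{6}$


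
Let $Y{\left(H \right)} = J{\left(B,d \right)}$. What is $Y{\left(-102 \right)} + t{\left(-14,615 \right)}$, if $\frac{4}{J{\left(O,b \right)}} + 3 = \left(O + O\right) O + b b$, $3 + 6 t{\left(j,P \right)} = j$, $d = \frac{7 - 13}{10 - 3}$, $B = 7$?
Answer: $- \frac{78571}{28146} \approx -2.7915$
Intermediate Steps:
$d = - \frac{6}{7} \approx -0.85714$
$t{\left(j,P \right)} = - \frac{1}{2} + \frac{j}{6}$
$J{\left(O,b \right)} = \frac{4}{-3 + b^{2} + 2 O^{2}}$ ($J{\left(O,b \right)} = \frac{4}{-3 + \left(\left(O + O\right) O + b b\right)} = \frac{4}{-3 + \left(2 O O + b^{2}\right)} = \frac{4}{-3 + \left(2 O^{2} + b^{2}\right)} = \frac{4}{-3 + \left(b^{2} + 2 O^{2}\right)} = \frac{4}{-3 + b^{2} + 2 O^{2}}$)
$Y{\left(H \right)} = \frac{196}{4691}$ ($Y{\left(H \right)} = \frac{4}{-3 + \left(- \frac{6}{7}\right)^{2} + 2 \cdot 7^{2}} = \frac{4}{-3 + \frac{36}{49} + 2 \cdot 49} = \frac{4}{-3 + \frac{36}{49} + 98} = \frac{4}{\frac{4691}{49}} = 4 \cdot \frac{49}{4691} = \frac{196}{4691}$)
$Y{\left(-102 \right)} + t{\left(-14,615 \right)} = \frac{196}{4691} + \left(- \frac{1}{2} + \frac{1}{6} \left(-14\right)\right) = \frac{196}{4691} - \frac{17}{6} = - \frac{78571}{28146}$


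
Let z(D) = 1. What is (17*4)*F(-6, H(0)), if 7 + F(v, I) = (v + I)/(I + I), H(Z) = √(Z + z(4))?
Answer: -646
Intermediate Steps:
H(Z) = √(1 + Z) (H(Z) = √(Z + 1) = √(1 + Z))
F(v, I) = -7 + (I + v)/(2*I) (F(v, I) = -7 + (v + I)/(I + I) = -7 + (I + v)/((2*I)) = -7 + (I + v)*(1/(2*I)) = -7 + (I + v)/(2*I))
(17*4)*F(-6, H(0)) = (17*4)*((-6 - 13*√(1 + 0))/(2*(√(1 + 0)))) = 68*((-6 - 13*√1)/(2*(√1))) = 68*((½)*(-6 - 13*1)/1) = 68*((½)*1*(-6 - 13)) = 68*((½)*1*(-19)) = 68*(-19/2) = -646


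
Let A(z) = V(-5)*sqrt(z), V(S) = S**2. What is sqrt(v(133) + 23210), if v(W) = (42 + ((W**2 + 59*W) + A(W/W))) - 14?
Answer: sqrt(48799) ≈ 220.91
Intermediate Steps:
A(z) = 25*sqrt(z) (A(z) = (-5)**2*sqrt(z) = 25*sqrt(z))
v(W) = 53 + W**2 + 59*W (v(W) = (42 + ((W**2 + 59*W) + 25*sqrt(W/W))) - 14 = (42 + ((W**2 + 59*W) + 25*sqrt(1))) - 14 = (42 + ((W**2 + 59*W) + 25*1)) - 14 = (42 + ((W**2 + 59*W) + 25)) - 14 = (42 + (25 + W**2 + 59*W)) - 14 = (67 + W**2 + 59*W) - 14 = 53 + W**2 + 59*W)
sqrt(v(133) + 23210) = sqrt((53 + 133**2 + 59*133) + 23210) = sqrt((53 + 17689 + 7847) + 23210) = sqrt(25589 + 23210) = sqrt(48799)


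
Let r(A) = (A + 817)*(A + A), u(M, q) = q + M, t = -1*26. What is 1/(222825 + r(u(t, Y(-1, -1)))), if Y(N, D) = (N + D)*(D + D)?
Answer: 1/187845 ≈ 5.3235e-6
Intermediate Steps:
t = -26
Y(N, D) = 2*D*(D + N) (Y(N, D) = (D + N)*(2*D) = 2*D*(D + N))
u(M, q) = M + q
r(A) = 2*A*(817 + A) (r(A) = (817 + A)*(2*A) = 2*A*(817 + A))
1/(222825 + r(u(t, Y(-1, -1)))) = 1/(222825 + 2*(-26 + 2*(-1)*(-1 - 1))*(817 + (-26 + 2*(-1)*(-1 - 1)))) = 1/(222825 + 2*(-26 + 2*(-1)*(-2))*(817 + (-26 + 2*(-1)*(-2)))) = 1/(222825 + 2*(-26 + 4)*(817 + (-26 + 4))) = 1/(222825 + 2*(-22)*(817 - 22)) = 1/(222825 + 2*(-22)*795) = 1/(222825 - 34980) = 1/187845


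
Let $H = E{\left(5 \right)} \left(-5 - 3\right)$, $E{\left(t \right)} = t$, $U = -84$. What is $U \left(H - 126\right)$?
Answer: $13944$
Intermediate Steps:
$H = -40$ ($H = 5 \left(-5 - 3\right) = 5 \left(-8\right) = -40$)
$U \left(H - 126\right) = - 84 \left(-40 - 126\right) = \left(-84\right) \left(-166\right) = 13944$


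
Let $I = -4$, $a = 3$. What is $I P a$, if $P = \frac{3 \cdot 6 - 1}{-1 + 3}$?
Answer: $-102$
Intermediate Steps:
$P = \frac{17}{2}$ ($P = \frac{18 - 1}{2} = 17 \cdot \frac{1}{2} = \frac{17}{2} \approx 8.5$)
$I P a = \left(-4\right) \frac{17}{2} \cdot 3 = \left(-34\right) 3 = -102$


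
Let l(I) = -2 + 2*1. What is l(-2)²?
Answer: 0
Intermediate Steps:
l(I) = 0 (l(I) = -2 + 2 = 0)
l(-2)² = 0² = 0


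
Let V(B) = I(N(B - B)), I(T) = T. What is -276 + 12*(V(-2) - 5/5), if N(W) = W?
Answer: -288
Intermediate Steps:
V(B) = 0 (V(B) = B - B = 0)
-276 + 12*(V(-2) - 5/5) = -276 + 12*(0 - 5/5) = -276 + 12*(0 - 5*1/5) = -276 + 12*(0 - 1) = -276 + 12*(-1) = -276 - 12 = -288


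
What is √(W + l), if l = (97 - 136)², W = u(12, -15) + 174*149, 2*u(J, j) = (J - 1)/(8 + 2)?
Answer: √2744755/10 ≈ 165.67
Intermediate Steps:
u(J, j) = -1/20 + J/20 (u(J, j) = ((J - 1)/(8 + 2))/2 = ((-1 + J)/10)/2 = ((-1 + J)*(⅒))/2 = (-⅒ + J/10)/2 = -1/20 + J/20)
W = 518531/20 (W = (-1/20 + (1/20)*12) + 174*149 = (-1/20 + ⅗) + 25926 = 11/20 + 25926 = 518531/20 ≈ 25927.)
l = 1521 (l = (-39)² = 1521)
√(W + l) = √(518531/20 + 1521) = √(548951/20) = √2744755/10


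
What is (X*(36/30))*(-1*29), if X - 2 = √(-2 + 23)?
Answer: -348/5 - 174*√21/5 ≈ -229.07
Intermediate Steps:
X = 2 + √21 (X = 2 + √(-2 + 23) = 2 + √21 ≈ 6.5826)
(X*(36/30))*(-1*29) = ((2 + √21)*(36/30))*(-1*29) = ((2 + √21)*(36*(1/30)))*(-29) = ((2 + √21)*(6/5))*(-29) = (12/5 + 6*√21/5)*(-29) = -348/5 - 174*√21/5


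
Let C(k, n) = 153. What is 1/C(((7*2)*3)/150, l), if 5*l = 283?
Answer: 1/153 ≈ 0.0065359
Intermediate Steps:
l = 283/5 (l = (⅕)*283 = 283/5 ≈ 56.600)
1/C(((7*2)*3)/150, l) = 1/153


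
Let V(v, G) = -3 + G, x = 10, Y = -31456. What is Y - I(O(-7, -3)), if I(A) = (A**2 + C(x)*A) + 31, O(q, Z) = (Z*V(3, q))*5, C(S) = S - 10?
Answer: -53987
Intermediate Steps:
C(S) = -10 + S
O(q, Z) = 5*Z*(-3 + q) (O(q, Z) = (Z*(-3 + q))*5 = 5*Z*(-3 + q))
I(A) = 31 + A**2 (I(A) = (A**2 + (-10 + 10)*A) + 31 = (A**2 + 0*A) + 31 = (A**2 + 0) + 31 = A**2 + 31 = 31 + A**2)
Y - I(O(-7, -3)) = -31456 - (31 + (5*(-3)*(-3 - 7))**2) = -31456 - (31 + (5*(-3)*(-10))**2) = -31456 - (31 + 150**2) = -31456 - (31 + 22500) = -31456 - 1*22531 = -31456 - 22531 = -53987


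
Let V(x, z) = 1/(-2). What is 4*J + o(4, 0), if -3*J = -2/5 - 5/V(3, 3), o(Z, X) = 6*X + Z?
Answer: -44/5 ≈ -8.8000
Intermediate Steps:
o(Z, X) = Z + 6*X
V(x, z) = -1/2
J = -16/5 (J = -(-2/5 - 5/(-1/2))/3 = -(-2*1/5 - 5*(-2))/3 = -(-2/5 + 10)/3 = -1/3*48/5 = -16/5 ≈ -3.2000)
4*J + o(4, 0) = 4*(-16/5) + (4 + 6*0) = -64/5 + (4 + 0) = -64/5 + 4 = -44/5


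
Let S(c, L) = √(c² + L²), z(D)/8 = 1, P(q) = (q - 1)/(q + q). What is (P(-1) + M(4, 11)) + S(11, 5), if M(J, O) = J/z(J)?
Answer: 3/2 + √146 ≈ 13.583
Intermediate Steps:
P(q) = (-1 + q)/(2*q) (P(q) = (-1 + q)/((2*q)) = (-1 + q)*(1/(2*q)) = (-1 + q)/(2*q))
z(D) = 8 (z(D) = 8*1 = 8)
M(J, O) = J/8
S(c, L) = √(L² + c²)
(P(-1) + M(4, 11)) + S(11, 5) = ((½)*(-1 - 1)/(-1) + (⅛)*4) + √(5² + 11²) = ((½)*(-1)*(-2) + ½) + √(25 + 121) = (1 + ½) + √146 = 3/2 + √146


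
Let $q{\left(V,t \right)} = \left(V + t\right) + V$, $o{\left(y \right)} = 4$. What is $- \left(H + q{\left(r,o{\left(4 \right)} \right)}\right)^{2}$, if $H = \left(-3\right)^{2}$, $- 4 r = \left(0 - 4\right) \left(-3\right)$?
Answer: $-49$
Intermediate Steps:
$r = -3$ ($r = - \frac{\left(0 - 4\right) \left(-3\right)}{4} = - \frac{\left(-4\right) \left(-3\right)}{4} = \left(- \frac{1}{4}\right) 12 = -3$)
$H = 9$
$q{\left(V,t \right)} = t + 2 V$
$- \left(H + q{\left(r,o{\left(4 \right)} \right)}\right)^{2} = - \left(9 + \left(4 + 2 \left(-3\right)\right)\right)^{2} = - \left(9 + \left(4 - 6\right)\right)^{2} = - \left(9 - 2\right)^{2} = - 7^{2} = \left(-1\right) 49 = -49$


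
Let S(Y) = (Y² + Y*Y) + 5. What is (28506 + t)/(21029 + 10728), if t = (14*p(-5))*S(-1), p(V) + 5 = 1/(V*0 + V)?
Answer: 139982/158785 ≈ 0.88158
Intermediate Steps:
S(Y) = 5 + 2*Y² (S(Y) = (Y² + Y²) + 5 = 2*Y² + 5 = 5 + 2*Y²)
p(V) = -5 + 1/V (p(V) = -5 + 1/(V*0 + V) = -5 + 1/(0 + V) = -5 + 1/V)
t = -2548/5 (t = (14*(-5 + 1/(-5)))*(5 + 2*(-1)²) = (14*(-5 - ⅕))*(5 + 2*1) = (14*(-26/5))*(5 + 2) = -364/5*7 = -2548/5 ≈ -509.60)
(28506 + t)/(21029 + 10728) = (28506 - 2548/5)/(21029 + 10728) = (139982/5)/31757 = (139982/5)*(1/31757) = 139982/158785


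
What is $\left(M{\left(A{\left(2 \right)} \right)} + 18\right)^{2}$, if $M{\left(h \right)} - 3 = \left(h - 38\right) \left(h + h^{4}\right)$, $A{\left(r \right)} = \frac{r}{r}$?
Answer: $2809$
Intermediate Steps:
$A{\left(r \right)} = 1$
$M{\left(h \right)} = 3 + \left(-38 + h\right) \left(h + h^{4}\right)$ ($M{\left(h \right)} = 3 + \left(h - 38\right) \left(h + h^{4}\right) = 3 + \left(-38 + h\right) \left(h + h^{4}\right)$)
$\left(M{\left(A{\left(2 \right)} \right)} + 18\right)^{2} = \left(\left(3 + 1^{2} + 1^{5} - 38 - 38 \cdot 1^{4}\right) + 18\right)^{2} = \left(\left(3 + 1 + 1 - 38 - 38\right) + 18\right)^{2} = \left(-71 + 18\right)^{2} = \left(-53\right)^{2} = 2809$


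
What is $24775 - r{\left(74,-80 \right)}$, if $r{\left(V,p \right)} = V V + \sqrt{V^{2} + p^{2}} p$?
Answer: $19299 + 160 \sqrt{2969} \approx 28017.0$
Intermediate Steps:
$r{\left(V,p \right)} = V^{2} + p \sqrt{V^{2} + p^{2}}$
$24775 - r{\left(74,-80 \right)} = 24775 - \left(74^{2} - 80 \sqrt{74^{2} + \left(-80\right)^{2}}\right) = 24775 - \left(5476 - 80 \sqrt{5476 + 6400}\right) = 24775 - \left(5476 - 80 \sqrt{11876}\right) = 24775 - \left(5476 - 80 \cdot 2 \sqrt{2969}\right) = 24775 - \left(5476 - 160 \sqrt{2969}\right) = 19299 + 160 \sqrt{2969}$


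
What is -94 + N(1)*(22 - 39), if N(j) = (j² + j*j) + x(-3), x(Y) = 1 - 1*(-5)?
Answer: -230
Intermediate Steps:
x(Y) = 6 (x(Y) = 1 + 5 = 6)
N(j) = 6 + 2*j² (N(j) = (j² + j*j) + 6 = (j² + j²) + 6 = 2*j² + 6 = 6 + 2*j²)
-94 + N(1)*(22 - 39) = -94 + (6 + 2*1²)*(22 - 39) = -94 + (6 + 2*1)*(-17) = -94 + (6 + 2)*(-17) = -94 + 8*(-17) = -94 - 136 = -230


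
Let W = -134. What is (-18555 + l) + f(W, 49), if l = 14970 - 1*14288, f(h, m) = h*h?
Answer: 83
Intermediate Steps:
f(h, m) = h²
l = 682 (l = 14970 - 14288 = 682)
(-18555 + l) + f(W, 49) = (-18555 + 682) + (-134)² = -17873 + 17956 = 83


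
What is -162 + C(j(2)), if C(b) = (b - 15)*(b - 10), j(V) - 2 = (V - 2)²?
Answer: -58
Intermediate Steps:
j(V) = 2 + (-2 + V)² (j(V) = 2 + (V - 2)² = 2 + (-2 + V)²)
C(b) = (-15 + b)*(-10 + b)
-162 + C(j(2)) = -162 + (150 + (2 + (-2 + 2)²)² - 25*(2 + (-2 + 2)²)) = -162 + (150 + (2 + 0²)² - 25*(2 + 0²)) = -162 + (150 + (2 + 0)² - 25*(2 + 0)) = -162 + (150 + 2² - 25*2) = -162 + (150 + 4 - 50) = -162 + 104 = -58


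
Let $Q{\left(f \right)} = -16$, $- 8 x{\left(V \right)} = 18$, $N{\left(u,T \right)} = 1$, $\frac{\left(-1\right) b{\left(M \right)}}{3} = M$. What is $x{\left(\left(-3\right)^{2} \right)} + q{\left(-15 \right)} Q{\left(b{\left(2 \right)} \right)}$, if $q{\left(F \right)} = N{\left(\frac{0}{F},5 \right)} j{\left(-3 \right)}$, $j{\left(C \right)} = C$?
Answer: $\frac{183}{4} \approx 45.75$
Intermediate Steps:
$b{\left(M \right)} = - 3 M$
$q{\left(F \right)} = -3$ ($q{\left(F \right)} = 1 \left(-3\right) = -3$)
$x{\left(V \right)} = - \frac{9}{4}$ ($x{\left(V \right)} = \left(- \frac{1}{8}\right) 18 = - \frac{9}{4}$)
$x{\left(\left(-3\right)^{2} \right)} + q{\left(-15 \right)} Q{\left(b{\left(2 \right)} \right)} = - \frac{9}{4} - -48 = - \frac{9}{4} + 48 = \frac{183}{4}$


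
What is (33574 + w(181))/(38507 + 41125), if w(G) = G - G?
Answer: 16787/39816 ≈ 0.42161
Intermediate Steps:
w(G) = 0
(33574 + w(181))/(38507 + 41125) = (33574 + 0)/(38507 + 41125) = 33574/79632 = 33574*(1/79632) = 16787/39816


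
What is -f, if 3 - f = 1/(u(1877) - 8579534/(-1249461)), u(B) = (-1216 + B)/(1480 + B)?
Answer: -1045527500/365770239 ≈ -2.8584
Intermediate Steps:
u(B) = (-1216 + B)/(1480 + B)
f = 1045527500/365770239 (f = 3 - 1/((-1216 + 1877)/(1480 + 1877) - 8579534/(-1249461)) = 3 - 1/(661/3357 - 8579534*(-1/1249461)) = 3 - 1/((1/3357)*661 + 8579534/1249461) = 3 - 1/(661/3357 + 8579534/1249461) = 3 - 1/365770239/51783217 = 3 - 1*51783217/365770239 = 3 - 51783217/365770239 = 1045527500/365770239 ≈ 2.8584)
-f = -1*1045527500/365770239 = -1045527500/365770239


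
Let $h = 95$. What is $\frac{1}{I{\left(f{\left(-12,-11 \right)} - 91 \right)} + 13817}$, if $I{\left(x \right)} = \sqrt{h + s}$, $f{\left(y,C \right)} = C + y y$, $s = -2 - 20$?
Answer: $\frac{13817}{190909416} - \frac{\sqrt{73}}{190909416} \approx 7.233 \cdot 10^{-5}$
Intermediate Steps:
$s = -22$ ($s = -2 - 20 = -22$)
$f{\left(y,C \right)} = C + y^{2}$
$I{\left(x \right)} = \sqrt{73}$ ($I{\left(x \right)} = \sqrt{95 - 22} = \sqrt{73}$)
$\frac{1}{I{\left(f{\left(-12,-11 \right)} - 91 \right)} + 13817} = \frac{1}{\sqrt{73} + 13817} = \frac{1}{13817 + \sqrt{73}}$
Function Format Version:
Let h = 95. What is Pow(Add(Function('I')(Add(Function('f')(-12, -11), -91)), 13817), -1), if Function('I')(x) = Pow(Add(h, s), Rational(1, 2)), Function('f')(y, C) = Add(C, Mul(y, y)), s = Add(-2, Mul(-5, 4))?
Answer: Add(Rational(13817, 190909416), Mul(Rational(-1, 190909416), Pow(73, Rational(1, 2)))) ≈ 7.2330e-5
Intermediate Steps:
s = -22 (s = Add(-2, -20) = -22)
Function('f')(y, C) = Add(C, Pow(y, 2))
Function('I')(x) = Pow(73, Rational(1, 2)) (Function('I')(x) = Pow(Add(95, -22), Rational(1, 2)) = Pow(73, Rational(1, 2)))
Pow(Add(Function('I')(Add(Function('f')(-12, -11), -91)), 13817), -1) = Pow(Add(Pow(73, Rational(1, 2)), 13817), -1) = Pow(Add(13817, Pow(73, Rational(1, 2))), -1)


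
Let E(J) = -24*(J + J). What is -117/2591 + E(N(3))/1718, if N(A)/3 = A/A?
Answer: -287055/2225669 ≈ -0.12897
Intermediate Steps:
N(A) = 3 (N(A) = 3*(A/A) = 3*1 = 3)
E(J) = -48*J
-117/2591 + E(N(3))/1718 = -117/2591 - 48*3/1718 = -117*1/2591 - 144*1/1718 = -117/2591 - 72/859 = -287055/2225669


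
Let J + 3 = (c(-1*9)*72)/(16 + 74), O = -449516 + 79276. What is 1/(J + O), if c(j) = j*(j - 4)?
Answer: -5/1850747 ≈ -2.7016e-6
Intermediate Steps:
O = -370240
c(j) = j*(-4 + j)
J = 453/5 (J = -3 + (((-1*9)*(-4 - 1*9))*72)/(16 + 74) = -3 + (-9*(-4 - 9)*72)/90 = -3 + (-9*(-13)*72)*(1/90) = -3 + (117*72)*(1/90) = -3 + 8424*(1/90) = -3 + 468/5 = 453/5 ≈ 90.600)
1/(J + O) = 1/(453/5 - 370240) = 1/(-1850747/5) = -5/1850747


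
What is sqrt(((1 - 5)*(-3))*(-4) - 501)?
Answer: 3*I*sqrt(61) ≈ 23.431*I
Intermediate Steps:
sqrt(((1 - 5)*(-3))*(-4) - 501) = sqrt(-4*(-3)*(-4) - 501) = sqrt(12*(-4) - 501) = sqrt(-48 - 501) = sqrt(-549) = 3*I*sqrt(61)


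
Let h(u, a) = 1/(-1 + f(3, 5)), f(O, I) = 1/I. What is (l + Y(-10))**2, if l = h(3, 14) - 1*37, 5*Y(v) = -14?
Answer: 674041/400 ≈ 1685.1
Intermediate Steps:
Y(v) = -14/5 (Y(v) = (1/5)*(-14) = -14/5)
h(u, a) = -5/4 (h(u, a) = 1/(-1 + 1/5) = 1/(-4/5) = -5/4)
l = -153/4 (l = -5/4 - 1*37 = -5/4 - 37 = -153/4 ≈ -38.250)
(l + Y(-10))**2 = (-153/4 - 14/5)**2 = (-821/20)**2 = 674041/400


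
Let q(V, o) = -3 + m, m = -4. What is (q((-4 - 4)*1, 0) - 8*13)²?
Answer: 12321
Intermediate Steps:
q(V, o) = -7 (q(V, o) = -3 - 4 = -7)
(q((-4 - 4)*1, 0) - 8*13)² = (-7 - 8*13)² = (-7 - 104)² = (-111)² = 12321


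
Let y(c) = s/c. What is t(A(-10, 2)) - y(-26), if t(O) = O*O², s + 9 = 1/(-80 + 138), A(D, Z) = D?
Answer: -1508521/1508 ≈ -1000.3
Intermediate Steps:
s = -521/58 (s = -9 + 1/(-80 + 138) = -9 + 1/58 = -521/58 ≈ -8.9828)
y(c) = -521/(58*c)
t(O) = O³
t(A(-10, 2)) - y(-26) = (-10)³ - (-521)/(58*(-26)) = -1000 - (-521)*(-1)/(58*26) = -1000 - 1*521/1508 = -1000 - 521/1508 = -1508521/1508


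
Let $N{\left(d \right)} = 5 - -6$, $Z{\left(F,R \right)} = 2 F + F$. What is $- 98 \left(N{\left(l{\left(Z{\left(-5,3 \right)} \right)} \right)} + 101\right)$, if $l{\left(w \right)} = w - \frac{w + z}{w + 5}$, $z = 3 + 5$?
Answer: $-10976$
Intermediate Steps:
$z = 8$
$Z{\left(F,R \right)} = 3 F$
$l{\left(w \right)} = w - \frac{8 + w}{5 + w}$ ($l{\left(w \right)} = w - \frac{w + 8}{w + 5} = w - \frac{8 + w}{5 + w}$)
$N{\left(d \right)} = 11$ ($N{\left(d \right)} = 5 + 6 = 11$)
$- 98 \left(N{\left(l{\left(Z{\left(-5,3 \right)} \right)} \right)} + 101\right) = - 98 \left(11 + 101\right) = \left(-98\right) 112 = -10976$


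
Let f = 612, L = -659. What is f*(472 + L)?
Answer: -114444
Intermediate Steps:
f*(472 + L) = 612*(472 - 659) = 612*(-187) = -114444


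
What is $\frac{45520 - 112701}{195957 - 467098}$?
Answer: $\frac{67181}{271141} \approx 0.24777$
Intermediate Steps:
$\frac{45520 - 112701}{195957 - 467098} = - \frac{67181}{-271141} = \left(-67181\right) \left(- \frac{1}{271141}\right) = \frac{67181}{271141}$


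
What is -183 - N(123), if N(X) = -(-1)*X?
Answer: -306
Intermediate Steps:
N(X) = X
-183 - N(123) = -183 - 1*123 = -183 - 123 = -306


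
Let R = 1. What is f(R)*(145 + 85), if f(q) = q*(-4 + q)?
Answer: -690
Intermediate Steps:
f(R)*(145 + 85) = (1*(-4 + 1))*(145 + 85) = (1*(-3))*230 = -3*230 = -690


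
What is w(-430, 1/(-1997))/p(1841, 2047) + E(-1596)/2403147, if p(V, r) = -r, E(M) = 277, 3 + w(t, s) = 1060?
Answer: -2539559360/4919241909 ≈ -0.51625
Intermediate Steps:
w(t, s) = 1057 (w(t, s) = -3 + 1060 = 1057)
w(-430, 1/(-1997))/p(1841, 2047) + E(-1596)/2403147 = 1057/((-1*2047)) + 277/2403147 = 1057/(-2047) + 277*(1/2403147) = 1057*(-1/2047) + 277/2403147 = -1057/2047 + 277/2403147 = -2539559360/4919241909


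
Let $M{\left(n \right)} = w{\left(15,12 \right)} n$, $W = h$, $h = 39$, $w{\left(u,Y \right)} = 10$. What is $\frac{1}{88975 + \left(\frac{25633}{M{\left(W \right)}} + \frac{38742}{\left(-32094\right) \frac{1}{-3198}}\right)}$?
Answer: $\frac{695370}{64600682569} \approx 1.0764 \cdot 10^{-5}$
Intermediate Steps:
$W = 39$
$M{\left(n \right)} = 10 n$
$\frac{1}{88975 + \left(\frac{25633}{M{\left(W \right)}} + \frac{38742}{\left(-32094\right) \frac{1}{-3198}}\right)} = \frac{1}{88975 + \left(\frac{25633}{10 \cdot 39} + \frac{38742}{\left(-32094\right) \frac{1}{-3198}}\right)} = \frac{1}{88975 + \left(\frac{25633}{390} + \frac{38742}{\left(-32094\right) \left(- \frac{1}{3198}\right)}\right)} = \frac{1}{88975 + \left(25633 \cdot \frac{1}{390} + \frac{38742}{\frac{5349}{533}}\right)} = \frac{1}{88975 + \left(\frac{25633}{390} + 38742 \cdot \frac{533}{5349}\right)} = \frac{1}{88975 + \left(\frac{25633}{390} + \frac{6883162}{1783}\right)} = \frac{1}{88975 + \frac{2730136819}{695370}} = \frac{1}{\frac{64600682569}{695370}} = \frac{695370}{64600682569}$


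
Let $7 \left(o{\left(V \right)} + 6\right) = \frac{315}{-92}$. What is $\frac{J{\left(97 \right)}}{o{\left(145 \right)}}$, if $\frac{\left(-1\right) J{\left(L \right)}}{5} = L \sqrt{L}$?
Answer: $\frac{44620 \sqrt{97}}{597} \approx 736.11$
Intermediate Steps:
$J{\left(L \right)} = - 5 L^{\frac{3}{2}}$ ($J{\left(L \right)} = - 5 L \sqrt{L} = - 5 L^{\frac{3}{2}}$)
$o{\left(V \right)} = - \frac{597}{92}$ ($o{\left(V \right)} = -6 + \frac{315 \frac{1}{-92}}{7} = -6 + \frac{315 \left(- \frac{1}{92}\right)}{7} = -6 + \frac{1}{7} \left(- \frac{315}{92}\right) = -6 - \frac{45}{92} = - \frac{597}{92}$)
$\frac{J{\left(97 \right)}}{o{\left(145 \right)}} = \frac{\left(-5\right) 97^{\frac{3}{2}}}{- \frac{597}{92}} = - 5 \cdot 97 \sqrt{97} \left(- \frac{92}{597}\right) = - 485 \sqrt{97} \left(- \frac{92}{597}\right) = \frac{44620 \sqrt{97}}{597}$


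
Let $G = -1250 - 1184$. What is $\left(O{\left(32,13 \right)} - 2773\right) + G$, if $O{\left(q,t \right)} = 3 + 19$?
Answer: $-5185$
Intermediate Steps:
$G = -2434$ ($G = -1250 - 1184 = -2434$)
$O{\left(q,t \right)} = 22$
$\left(O{\left(32,13 \right)} - 2773\right) + G = \left(22 - 2773\right) - 2434 = -2751 - 2434 = -5185$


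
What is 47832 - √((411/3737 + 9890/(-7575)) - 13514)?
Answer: 47832 - I*√42466947982005/56055 ≈ 47832.0 - 116.25*I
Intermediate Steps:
47832 - √((411/3737 + 9890/(-7575)) - 13514) = 47832 - √((411*(1/3737) + 9890*(-1/7575)) - 13514) = 47832 - √((411/3737 - 1978/1515) - 13514) = 47832 - √(-67021/56055 - 13514) = 47832 - √(-757594291/56055) = 47832 - I*√42466947982005/56055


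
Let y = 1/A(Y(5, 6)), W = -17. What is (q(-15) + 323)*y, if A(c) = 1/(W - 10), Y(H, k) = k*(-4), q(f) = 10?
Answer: -8991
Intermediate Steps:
Y(H, k) = -4*k
A(c) = -1/27 (A(c) = 1/(-17 - 10) = 1/(-27) = -1/27)
y = -27 (y = 1/(-1/27) = -27)
(q(-15) + 323)*y = (10 + 323)*(-27) = 333*(-27) = -8991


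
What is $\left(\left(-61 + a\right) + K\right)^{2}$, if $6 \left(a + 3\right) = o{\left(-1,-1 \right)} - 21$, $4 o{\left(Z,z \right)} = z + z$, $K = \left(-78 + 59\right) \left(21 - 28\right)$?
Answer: $\frac{616225}{144} \approx 4279.3$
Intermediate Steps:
$K = 133$ ($K = \left(-19\right) \left(-7\right) = 133$)
$o{\left(Z,z \right)} = \frac{z}{2}$ ($o{\left(Z,z \right)} = \frac{z + z}{4} = \frac{2 z}{4} = \frac{z}{2}$)
$a = - \frac{79}{12}$ ($a = -3 + \frac{\frac{1}{2} \left(-1\right) - 21}{6} = -3 + \frac{- \frac{1}{2} - 21}{6} = -3 + \frac{1}{6} \left(- \frac{43}{2}\right) = -3 - \frac{43}{12} = - \frac{79}{12} \approx -6.5833$)
$\left(\left(-61 + a\right) + K\right)^{2} = \left(\left(-61 - \frac{79}{12}\right) + 133\right)^{2} = \left(- \frac{811}{12} + 133\right)^{2} = \left(\frac{785}{12}\right)^{2} = \frac{616225}{144}$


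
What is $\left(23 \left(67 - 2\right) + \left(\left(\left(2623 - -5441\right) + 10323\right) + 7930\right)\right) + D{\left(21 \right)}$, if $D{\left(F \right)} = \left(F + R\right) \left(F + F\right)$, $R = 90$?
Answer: $32474$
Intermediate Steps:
$D{\left(F \right)} = 2 F \left(90 + F\right)$ ($D{\left(F \right)} = \left(F + 90\right) \left(F + F\right) = \left(90 + F\right) 2 F = 2 F \left(90 + F\right)$)
$\left(23 \left(67 - 2\right) + \left(\left(\left(2623 - -5441\right) + 10323\right) + 7930\right)\right) + D{\left(21 \right)} = \left(23 \left(67 - 2\right) + \left(\left(\left(2623 - -5441\right) + 10323\right) + 7930\right)\right) + 2 \cdot 21 \left(90 + 21\right) = \left(23 \cdot 65 + \left(\left(\left(2623 + 5441\right) + 10323\right) + 7930\right)\right) + 2 \cdot 21 \cdot 111 = \left(1495 + \left(\left(8064 + 10323\right) + 7930\right)\right) + 4662 = \left(1495 + \left(18387 + 7930\right)\right) + 4662 = \left(1495 + 26317\right) + 4662 = 27812 + 4662 = 32474$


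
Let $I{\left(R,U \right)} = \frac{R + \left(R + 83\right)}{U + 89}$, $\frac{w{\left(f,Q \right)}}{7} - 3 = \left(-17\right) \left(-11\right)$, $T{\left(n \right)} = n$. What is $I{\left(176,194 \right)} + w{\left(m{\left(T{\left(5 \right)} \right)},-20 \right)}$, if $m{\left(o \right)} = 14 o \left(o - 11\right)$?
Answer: $\frac{376825}{283} \approx 1331.5$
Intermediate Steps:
$m{\left(o \right)} = 14 o \left(-11 + o\right)$
$w{\left(f,Q \right)} = 1330$ ($w{\left(f,Q \right)} = 21 + 7 \left(\left(-17\right) \left(-11\right)\right) = 21 + 7 \cdot 187 = 21 + 1309 = 1330$)
$I{\left(R,U \right)} = \frac{83 + 2 R}{89 + U}$ ($I{\left(R,U \right)} = \frac{R + \left(83 + R\right)}{89 + U} = \frac{83 + 2 R}{89 + U}$)
$I{\left(176,194 \right)} + w{\left(m{\left(T{\left(5 \right)} \right)},-20 \right)} = \frac{83 + 2 \cdot 176}{89 + 194} + 1330 = \frac{83 + 352}{283} + 1330 = \frac{1}{283} \cdot 435 + 1330 = \frac{435}{283} + 1330 = \frac{376825}{283}$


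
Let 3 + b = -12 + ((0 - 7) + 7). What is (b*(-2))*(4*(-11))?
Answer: -1320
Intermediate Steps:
b = -15 (b = -3 + (-12 + ((0 - 7) + 7)) = -3 + (-12 + (-7 + 7)) = -3 + (-12 + 0) = -3 - 12 = -15)
(b*(-2))*(4*(-11)) = (-15*(-2))*(4*(-11)) = 30*(-44) = -1320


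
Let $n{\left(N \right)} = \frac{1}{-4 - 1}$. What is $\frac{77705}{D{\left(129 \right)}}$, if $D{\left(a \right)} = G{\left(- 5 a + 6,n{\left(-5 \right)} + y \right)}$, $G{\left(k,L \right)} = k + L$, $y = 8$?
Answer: $- \frac{388525}{3156} \approx -123.11$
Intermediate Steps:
$n{\left(N \right)} = - \frac{1}{5}$ ($n{\left(N \right)} = \frac{1}{-5} = - \frac{1}{5}$)
$G{\left(k,L \right)} = L + k$
$D{\left(a \right)} = \frac{69}{5} - 5 a$ ($D{\left(a \right)} = \left(- \frac{1}{5} + 8\right) - \left(-6 + 5 a\right) = \frac{39}{5} - \left(-6 + 5 a\right) = \frac{69}{5} - 5 a$)
$\frac{77705}{D{\left(129 \right)}} = \frac{77705}{\frac{69}{5} - 645} = \frac{77705}{- \frac{3156}{5}} = 77705 \left(- \frac{5}{3156}\right) = - \frac{388525}{3156}$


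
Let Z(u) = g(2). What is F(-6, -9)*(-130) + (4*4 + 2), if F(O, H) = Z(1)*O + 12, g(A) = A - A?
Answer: -1542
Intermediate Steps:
g(A) = 0
Z(u) = 0
F(O, H) = 12 (F(O, H) = 0*O + 12 = 0 + 12 = 12)
F(-6, -9)*(-130) + (4*4 + 2) = 12*(-130) + (4*4 + 2) = -1560 + (16 + 2) = -1560 + 18 = -1542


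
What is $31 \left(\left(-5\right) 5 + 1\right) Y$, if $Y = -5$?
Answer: $3720$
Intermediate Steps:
$31 \left(\left(-5\right) 5 + 1\right) Y = 31 \left(\left(-5\right) 5 + 1\right) \left(-5\right) = 31 \left(-25 + 1\right) \left(-5\right) = 31 \left(-24\right) \left(-5\right) = \left(-744\right) \left(-5\right) = 3720$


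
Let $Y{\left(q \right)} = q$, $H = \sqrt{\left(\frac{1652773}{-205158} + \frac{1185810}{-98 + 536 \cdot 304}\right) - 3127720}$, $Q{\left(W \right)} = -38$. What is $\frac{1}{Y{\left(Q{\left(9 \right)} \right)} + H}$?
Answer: $- \frac{70530448188}{5807931420690085} - \frac{i \sqrt{10774920354468906986932866}}{5807931420690085} \approx -1.2144 \cdot 10^{-5} - 0.00056518 i$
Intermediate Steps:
$H = \frac{i \sqrt{10774920354468906986932866}}{1856064426}$ ($H = \sqrt{\left(1652773 \left(- \frac{1}{205158}\right) + \frac{1185810}{-98 + 162944}\right) - 3127720} = \sqrt{\left(- \frac{1652773}{205158} + \frac{1185810}{162846}\right) - 3127720} = \sqrt{\left(- \frac{1652773}{205158} + 1185810 \cdot \frac{1}{162846}\right) - 3127720} = \sqrt{\left(- \frac{1652773}{205158} + \frac{197635}{27141}\right) - 3127720} = \sqrt{- \frac{1437170221}{1856064426} - 3127720} = \sqrt{- \frac{5805251263658941}{1856064426}} = \frac{i \sqrt{10774920354468906986932866}}{1856064426} \approx 1768.5 i$)
$\frac{1}{Y{\left(Q{\left(9 \right)} \right)} + H} = \frac{1}{-38 + \frac{i \sqrt{10774920354468906986932866}}{1856064426}}$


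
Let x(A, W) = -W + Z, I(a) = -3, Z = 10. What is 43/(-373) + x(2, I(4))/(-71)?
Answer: -7902/26483 ≈ -0.29838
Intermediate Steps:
x(A, W) = 10 - W (x(A, W) = -W + 10 = 10 - W)
43/(-373) + x(2, I(4))/(-71) = 43/(-373) + (10 - 1*(-3))/(-71) = 43*(-1/373) + (10 + 3)*(-1/71) = -43/373 + 13*(-1/71) = -43/373 - 13/71 = -7902/26483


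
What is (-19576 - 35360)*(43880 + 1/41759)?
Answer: -100663898020056/41759 ≈ -2.4106e+9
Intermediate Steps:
(-19576 - 35360)*(43880 + 1/41759) = -54936*(43880 + 1/41759) = -54936*1832384921/41759 = -100663898020056/41759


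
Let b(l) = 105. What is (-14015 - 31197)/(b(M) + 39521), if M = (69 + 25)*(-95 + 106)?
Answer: -22606/19813 ≈ -1.1410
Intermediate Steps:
M = 1034 (M = 94*11 = 1034)
(-14015 - 31197)/(b(M) + 39521) = (-14015 - 31197)/(105 + 39521) = -45212/39626 = -45212*1/39626 = -22606/19813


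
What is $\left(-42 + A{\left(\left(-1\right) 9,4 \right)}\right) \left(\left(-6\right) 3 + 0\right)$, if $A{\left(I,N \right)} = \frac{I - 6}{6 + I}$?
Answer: $666$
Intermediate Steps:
$A{\left(I,N \right)} = \frac{-6 + I}{6 + I}$
$\left(-42 + A{\left(\left(-1\right) 9,4 \right)}\right) \left(\left(-6\right) 3 + 0\right) = \left(-42 + \frac{-6 - 9}{6 - 9}\right) \left(\left(-6\right) 3 + 0\right) = \left(-42 + \frac{-6 - 9}{6 - 9}\right) \left(-18 + 0\right) = \left(-42 + \frac{1}{-3} \left(-15\right)\right) \left(-18\right) = \left(-42 - -5\right) \left(-18\right) = \left(-42 + 5\right) \left(-18\right) = \left(-37\right) \left(-18\right) = 666$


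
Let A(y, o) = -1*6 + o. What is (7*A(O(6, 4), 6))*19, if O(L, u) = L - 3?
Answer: 0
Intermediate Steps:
O(L, u) = -3 + L
A(y, o) = -6 + o
(7*A(O(6, 4), 6))*19 = (7*(-6 + 6))*19 = (7*0)*19 = 0*19 = 0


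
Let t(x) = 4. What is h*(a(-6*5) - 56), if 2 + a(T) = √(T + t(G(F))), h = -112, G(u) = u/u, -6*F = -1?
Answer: 6496 - 112*I*√26 ≈ 6496.0 - 571.09*I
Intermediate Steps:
F = ⅙ (F = -⅙*(-1) = ⅙ ≈ 0.16667)
G(u) = 1
a(T) = -2 + √(4 + T) (a(T) = -2 + √(T + 4) = -2 + √(4 + T))
h*(a(-6*5) - 56) = -112*((-2 + √(4 - 6*5)) - 56) = -112*((-2 + √(4 - 30)) - 56) = -112*((-2 + √(-26)) - 56) = -112*((-2 + I*√26) - 56) = -112*(-58 + I*√26) = 6496 - 112*I*√26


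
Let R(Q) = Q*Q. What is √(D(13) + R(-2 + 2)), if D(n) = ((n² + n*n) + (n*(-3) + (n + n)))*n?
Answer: 65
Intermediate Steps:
R(Q) = Q²
D(n) = n*(-n + 2*n²) (D(n) = ((n² + n²) + (-3*n + 2*n))*n = (2*n² - n)*n = (-n + 2*n²)*n = n*(-n + 2*n²))
√(D(13) + R(-2 + 2)) = √(13²*(-1 + 2*13) + (-2 + 2)²) = √(169*(-1 + 26) + 0²) = √(169*25 + 0) = √(4225 + 0) = √4225 = 65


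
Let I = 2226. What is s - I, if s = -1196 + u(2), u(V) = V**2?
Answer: -3418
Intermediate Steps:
s = -1192 (s = -1196 + 2**2 = -1196 + 4 = -1192)
s - I = -1192 - 1*2226 = -1192 - 2226 = -3418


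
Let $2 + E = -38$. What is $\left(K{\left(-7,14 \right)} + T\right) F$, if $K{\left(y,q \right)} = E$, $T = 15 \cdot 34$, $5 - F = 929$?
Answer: $-434280$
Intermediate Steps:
$F = -924$ ($F = 5 - 929 = -924$)
$E = -40$ ($E = -2 - 38 = -40$)
$T = 510$
$K{\left(y,q \right)} = -40$
$\left(K{\left(-7,14 \right)} + T\right) F = \left(-40 + 510\right) \left(-924\right) = 470 \left(-924\right) = -434280$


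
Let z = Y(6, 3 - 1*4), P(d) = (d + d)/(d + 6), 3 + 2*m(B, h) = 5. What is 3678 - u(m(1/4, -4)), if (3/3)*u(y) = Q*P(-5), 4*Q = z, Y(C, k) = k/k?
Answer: 7361/2 ≈ 3680.5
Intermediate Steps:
Y(C, k) = 1
m(B, h) = 1 (m(B, h) = -3/2 + (½)*5 = -3/2 + 5/2 = 1)
P(d) = 2*d/(6 + d) (P(d) = (2*d)/(6 + d) = 2*d/(6 + d))
z = 1
Q = ¼ (Q = (¼)*1 = ¼ ≈ 0.25000)
u(y) = -5/2 (u(y) = (2*(-5)/(6 - 5))/4 = (2*(-5)/1)/4 = (2*(-5)*1)/4 = (¼)*(-10) = -5/2)
3678 - u(m(1/4, -4)) = 3678 - 1*(-5/2) = 3678 + 5/2 = 7361/2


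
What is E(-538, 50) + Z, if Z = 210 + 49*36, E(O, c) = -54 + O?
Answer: 1382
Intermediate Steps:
Z = 1974 (Z = 210 + 1764 = 1974)
E(-538, 50) + Z = (-54 - 538) + 1974 = -592 + 1974 = 1382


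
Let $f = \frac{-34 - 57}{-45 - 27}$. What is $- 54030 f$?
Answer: $- \frac{819455}{12} \approx -68288.0$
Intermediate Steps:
$f = \frac{91}{72}$ ($f = - \frac{91}{-72} = \left(-91\right) \left(- \frac{1}{72}\right) = \frac{91}{72} \approx 1.2639$)
$- 54030 f = \left(-54030\right) \frac{91}{72} = - \frac{819455}{12}$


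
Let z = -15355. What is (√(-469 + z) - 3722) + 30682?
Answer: 26960 + 4*I*√989 ≈ 26960.0 + 125.79*I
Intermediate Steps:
(√(-469 + z) - 3722) + 30682 = (√(-469 - 15355) - 3722) + 30682 = (√(-15824) - 3722) + 30682 = (4*I*√989 - 3722) + 30682 = (-3722 + 4*I*√989) + 30682 = 26960 + 4*I*√989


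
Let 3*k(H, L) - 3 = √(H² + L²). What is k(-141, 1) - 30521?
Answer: -30520 + √19882/3 ≈ -30473.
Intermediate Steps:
k(H, L) = 1 + √(H² + L²)/3
k(-141, 1) - 30521 = (1 + √((-141)² + 1²)/3) - 30521 = (1 + √(19881 + 1)/3) - 30521 = (1 + √19882/3) - 30521 = -30520 + √19882/3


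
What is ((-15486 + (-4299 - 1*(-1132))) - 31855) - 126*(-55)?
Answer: -43578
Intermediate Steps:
((-15486 + (-4299 - 1*(-1132))) - 31855) - 126*(-55) = ((-15486 + (-4299 + 1132)) - 31855) + 6930 = ((-15486 - 3167) - 31855) + 6930 = (-18653 - 31855) + 6930 = -50508 + 6930 = -43578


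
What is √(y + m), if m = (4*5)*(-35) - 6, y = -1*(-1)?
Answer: I*√705 ≈ 26.552*I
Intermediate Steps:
y = 1
m = -706 (m = 20*(-35) - 6 = -700 - 6 = -706)
√(y + m) = √(1 - 706) = √(-705) = I*√705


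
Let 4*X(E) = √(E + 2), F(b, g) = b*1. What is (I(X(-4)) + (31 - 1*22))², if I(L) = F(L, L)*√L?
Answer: (72 + I*2^(¾)*√I)²/64 ≈ 78.324 + 2.6315*I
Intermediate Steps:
F(b, g) = b
X(E) = √(2 + E)/4 (X(E) = √(E + 2)/4 = √(2 + E)/4)
I(L) = L^(3/2) (I(L) = L*√L = L^(3/2))
(I(X(-4)) + (31 - 1*22))² = ((√(2 - 4)/4)^(3/2) + (31 - 1*22))² = ((√(-2)/4)^(3/2) + (31 - 22))² = (((I*√2)/4)^(3/2) + 9)² = ((I*√2/4)^(3/2) + 9)² = (2^(¾)*I^(3/2)/8 + 9)² = (9 + 2^(¾)*I^(3/2)/8)²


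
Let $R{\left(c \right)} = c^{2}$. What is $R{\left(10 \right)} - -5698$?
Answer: $5798$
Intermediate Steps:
$R{\left(10 \right)} - -5698 = 10^{2} - -5698 = 100 + 5698 = 5798$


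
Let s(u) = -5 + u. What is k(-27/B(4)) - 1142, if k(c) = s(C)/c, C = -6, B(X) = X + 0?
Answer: -30790/27 ≈ -1140.4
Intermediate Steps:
B(X) = X
k(c) = -11/c (k(c) = (-5 - 6)/c = -11/c)
k(-27/B(4)) - 1142 = -11/((-27/4)) - 1142 = -11/((-27*1/4)) - 1142 = -11/(-27/4) - 1142 = -11*(-4/27) - 1142 = 44/27 - 1142 = -30790/27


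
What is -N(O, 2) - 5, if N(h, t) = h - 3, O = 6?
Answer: -8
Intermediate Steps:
N(h, t) = -3 + h
-N(O, 2) - 5 = -(-3 + 6) - 5 = -1*3 - 5 = -3 - 5 = -8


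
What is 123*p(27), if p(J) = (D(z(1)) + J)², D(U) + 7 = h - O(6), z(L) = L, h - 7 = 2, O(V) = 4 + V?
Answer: 44403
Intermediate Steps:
h = 9 (h = 7 + 2 = 9)
D(U) = -8 (D(U) = -7 + (9 - (4 + 6)) = -7 + (9 - 1*10) = -7 + (9 - 10) = -7 - 1 = -8)
p(J) = (-8 + J)²
123*p(27) = 123*(-8 + 27)² = 123*19² = 123*361 = 44403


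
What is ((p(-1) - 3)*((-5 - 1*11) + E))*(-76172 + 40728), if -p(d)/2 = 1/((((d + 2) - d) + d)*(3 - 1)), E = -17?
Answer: -4678608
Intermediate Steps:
p(d) = -2/(4 + 2*d) (p(d) = -2*1/((3 - 1)*(((d + 2) - d) + d)) = -2*1/(2*(((2 + d) - d) + d)) = -2*1/(2*(2 + d)) = -2/(4 + 2*d))
((p(-1) - 3)*((-5 - 1*11) + E))*(-76172 + 40728) = ((-1/(2 - 1) - 3)*((-5 - 1*11) - 17))*(-76172 + 40728) = ((-1/1 - 3)*((-5 - 11) - 17))*(-35444) = ((-1*1 - 3)*(-16 - 17))*(-35444) = ((-1 - 3)*(-33))*(-35444) = -4*(-33)*(-35444) = 132*(-35444) = -4678608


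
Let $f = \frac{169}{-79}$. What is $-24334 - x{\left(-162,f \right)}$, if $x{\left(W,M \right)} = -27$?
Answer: $-24307$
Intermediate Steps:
$f = - \frac{169}{79}$ ($f = 169 \left(- \frac{1}{79}\right) = - \frac{169}{79} \approx -2.1392$)
$-24334 - x{\left(-162,f \right)} = -24334 - -27 = -24334 + 27 = -24307$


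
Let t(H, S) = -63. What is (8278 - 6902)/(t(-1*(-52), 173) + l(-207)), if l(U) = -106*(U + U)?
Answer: 1376/43821 ≈ 0.031400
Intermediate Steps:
l(U) = -212*U
(8278 - 6902)/(t(-1*(-52), 173) + l(-207)) = (8278 - 6902)/(-63 - 212*(-207)) = 1376/(-63 + 43884) = 1376/43821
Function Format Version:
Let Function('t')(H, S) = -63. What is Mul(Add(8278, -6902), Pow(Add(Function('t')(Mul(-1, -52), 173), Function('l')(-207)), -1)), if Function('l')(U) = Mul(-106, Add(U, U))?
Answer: Rational(1376, 43821) ≈ 0.031400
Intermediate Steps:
Function('l')(U) = Mul(-212, U) (Function('l')(U) = Mul(-106, Mul(2, U)) = Mul(-212, U))
Mul(Add(8278, -6902), Pow(Add(Function('t')(Mul(-1, -52), 173), Function('l')(-207)), -1)) = Mul(Add(8278, -6902), Pow(Add(-63, Mul(-212, -207)), -1)) = Mul(1376, Pow(Add(-63, 43884), -1)) = Mul(1376, Pow(43821, -1)) = Mul(1376, Rational(1, 43821)) = Rational(1376, 43821)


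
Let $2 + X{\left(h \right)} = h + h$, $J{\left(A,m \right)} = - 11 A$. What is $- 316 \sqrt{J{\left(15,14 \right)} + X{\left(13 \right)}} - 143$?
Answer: $-143 - 316 i \sqrt{141} \approx -143.0 - 3752.3 i$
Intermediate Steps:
$X{\left(h \right)} = -2 + 2 h$ ($X{\left(h \right)} = -2 + \left(h + h\right) = -2 + 2 h$)
$- 316 \sqrt{J{\left(15,14 \right)} + X{\left(13 \right)}} - 143 = - 316 \sqrt{\left(-11\right) 15 + \left(-2 + 2 \cdot 13\right)} - 143 = - 316 \sqrt{-165 + \left(-2 + 26\right)} - 143 = - 316 \sqrt{-165 + 24} - 143 = - 316 \sqrt{-141} - 143 = - 316 i \sqrt{141} - 143 = -143 - 316 i \sqrt{141}$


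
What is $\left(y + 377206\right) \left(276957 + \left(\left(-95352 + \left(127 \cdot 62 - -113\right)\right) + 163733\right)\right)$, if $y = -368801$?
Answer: $2969696625$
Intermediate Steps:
$\left(y + 377206\right) \left(276957 + \left(\left(-95352 + \left(127 \cdot 62 - -113\right)\right) + 163733\right)\right) = \left(-368801 + 377206\right) \left(276957 + \left(\left(-95352 + \left(127 \cdot 62 - -113\right)\right) + 163733\right)\right) = 8405 \left(276957 + \left(\left(-95352 + \left(7874 + 113\right)\right) + 163733\right)\right) = 8405 \left(276957 + \left(\left(-95352 + 7987\right) + 163733\right)\right) = 8405 \left(276957 + \left(-87365 + 163733\right)\right) = 8405 \left(276957 + 76368\right) = 8405 \cdot 353325 = 2969696625$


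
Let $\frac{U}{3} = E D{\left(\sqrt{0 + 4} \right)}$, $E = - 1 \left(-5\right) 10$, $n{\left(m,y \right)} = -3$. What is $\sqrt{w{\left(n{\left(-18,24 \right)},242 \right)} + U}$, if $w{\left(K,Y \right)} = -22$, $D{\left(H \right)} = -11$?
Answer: $2 i \sqrt{418} \approx 40.89 i$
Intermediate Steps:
$E = 50$ ($E = \left(-1\right) \left(-5\right) 10 = 5 \cdot 10 = 50$)
$U = -1650$ ($U = 3 \cdot 50 \left(-11\right) = 3 \left(-550\right) = -1650$)
$\sqrt{w{\left(n{\left(-18,24 \right)},242 \right)} + U} = \sqrt{-22 - 1650} = \sqrt{-1672} = 2 i \sqrt{418}$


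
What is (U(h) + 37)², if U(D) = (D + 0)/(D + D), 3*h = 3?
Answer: 5625/4 ≈ 1406.3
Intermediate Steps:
h = 1 (h = (⅓)*3 = 1)
U(D) = ½ (U(D) = D/((2*D)) = D*(1/(2*D)) = ½)
(U(h) + 37)² = (½ + 37)² = (75/2)² = 5625/4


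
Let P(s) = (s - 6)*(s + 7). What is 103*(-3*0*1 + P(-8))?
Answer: 1442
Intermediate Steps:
P(s) = (-6 + s)*(7 + s)
103*(-3*0*1 + P(-8)) = 103*(-3*0*1 + (-42 - 8 + (-8)²)) = 103*(0*1 + (-42 - 8 + 64)) = 103*(0 + 14) = 103*14 = 1442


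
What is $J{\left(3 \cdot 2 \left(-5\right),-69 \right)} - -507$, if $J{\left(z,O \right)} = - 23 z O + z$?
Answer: $-47133$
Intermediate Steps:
$J{\left(z,O \right)} = z - 23 O z$ ($J{\left(z,O \right)} = - 23 O z + z = z - 23 O z$)
$J{\left(3 \cdot 2 \left(-5\right),-69 \right)} - -507 = 3 \cdot 2 \left(-5\right) \left(1 - -1587\right) - -507 = 6 \left(-5\right) \left(1 + 1587\right) + 507 = \left(-30\right) 1588 + 507 = -47640 + 507 = -47133$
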